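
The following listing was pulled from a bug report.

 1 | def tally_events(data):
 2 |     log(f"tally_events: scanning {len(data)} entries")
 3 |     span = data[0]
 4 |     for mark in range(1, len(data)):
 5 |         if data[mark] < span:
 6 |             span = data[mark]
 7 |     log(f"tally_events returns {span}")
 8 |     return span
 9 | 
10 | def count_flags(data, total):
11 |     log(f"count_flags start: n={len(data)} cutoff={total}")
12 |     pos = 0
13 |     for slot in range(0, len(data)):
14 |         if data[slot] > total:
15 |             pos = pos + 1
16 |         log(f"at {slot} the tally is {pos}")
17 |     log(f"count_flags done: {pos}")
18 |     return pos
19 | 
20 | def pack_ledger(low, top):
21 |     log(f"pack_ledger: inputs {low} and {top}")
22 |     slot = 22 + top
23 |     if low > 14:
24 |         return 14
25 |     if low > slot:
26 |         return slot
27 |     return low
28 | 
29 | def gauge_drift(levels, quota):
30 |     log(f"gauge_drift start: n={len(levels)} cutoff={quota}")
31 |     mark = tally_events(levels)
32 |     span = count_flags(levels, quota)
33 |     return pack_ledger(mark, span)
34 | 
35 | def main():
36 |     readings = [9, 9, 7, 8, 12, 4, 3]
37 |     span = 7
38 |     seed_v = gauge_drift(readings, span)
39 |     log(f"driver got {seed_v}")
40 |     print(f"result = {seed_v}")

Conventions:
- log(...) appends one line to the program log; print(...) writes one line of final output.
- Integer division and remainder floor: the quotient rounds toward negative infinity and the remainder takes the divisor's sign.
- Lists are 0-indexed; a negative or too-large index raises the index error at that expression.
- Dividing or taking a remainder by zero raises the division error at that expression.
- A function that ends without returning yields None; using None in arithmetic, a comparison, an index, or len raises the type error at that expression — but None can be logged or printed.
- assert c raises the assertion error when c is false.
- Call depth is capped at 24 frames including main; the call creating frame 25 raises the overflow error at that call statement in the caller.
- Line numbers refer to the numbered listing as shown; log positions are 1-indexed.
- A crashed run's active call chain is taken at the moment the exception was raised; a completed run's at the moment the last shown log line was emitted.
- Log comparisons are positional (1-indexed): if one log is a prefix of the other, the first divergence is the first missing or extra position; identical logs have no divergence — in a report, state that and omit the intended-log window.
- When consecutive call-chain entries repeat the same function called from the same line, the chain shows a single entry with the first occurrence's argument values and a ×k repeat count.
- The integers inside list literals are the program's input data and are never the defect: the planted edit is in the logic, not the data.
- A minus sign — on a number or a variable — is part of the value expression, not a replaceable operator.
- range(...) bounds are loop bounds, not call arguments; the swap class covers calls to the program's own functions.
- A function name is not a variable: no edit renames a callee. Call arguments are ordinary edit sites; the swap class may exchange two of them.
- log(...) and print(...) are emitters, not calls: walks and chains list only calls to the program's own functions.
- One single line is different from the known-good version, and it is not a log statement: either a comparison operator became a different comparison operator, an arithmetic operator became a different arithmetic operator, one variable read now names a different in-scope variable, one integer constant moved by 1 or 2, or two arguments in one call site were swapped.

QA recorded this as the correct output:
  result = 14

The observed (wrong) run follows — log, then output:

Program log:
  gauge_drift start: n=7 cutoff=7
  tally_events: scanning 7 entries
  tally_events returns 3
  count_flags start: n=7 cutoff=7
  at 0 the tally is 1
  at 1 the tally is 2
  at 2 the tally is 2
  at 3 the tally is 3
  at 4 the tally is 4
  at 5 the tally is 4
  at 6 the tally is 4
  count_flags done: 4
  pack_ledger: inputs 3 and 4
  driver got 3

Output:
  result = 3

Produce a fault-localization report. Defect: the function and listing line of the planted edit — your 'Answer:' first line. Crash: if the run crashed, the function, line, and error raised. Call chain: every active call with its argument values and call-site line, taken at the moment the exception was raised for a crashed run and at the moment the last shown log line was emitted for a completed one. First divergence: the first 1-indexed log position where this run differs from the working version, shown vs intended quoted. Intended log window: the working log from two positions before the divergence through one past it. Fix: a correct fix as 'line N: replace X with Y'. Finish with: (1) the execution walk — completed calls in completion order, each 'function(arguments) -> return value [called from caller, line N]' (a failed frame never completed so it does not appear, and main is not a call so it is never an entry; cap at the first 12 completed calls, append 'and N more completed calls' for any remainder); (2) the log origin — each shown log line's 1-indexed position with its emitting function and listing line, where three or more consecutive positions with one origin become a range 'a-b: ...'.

Answer: the defect is in pack_ledger at line 23.
Key fact: Everything matches until log position 14, which reads 'driver got 3' in place of 'driver got 14'.
Call chain: main.
First divergence: position 14 — shown 'driver got 3', intended 'driver got 14'.
Intended log window:
  12: count_flags done: 4
  13: pack_ledger: inputs 3 and 4
  14: driver got 14
Execution walk:
  tally_events([9, 9, 7, 8, 12, 4, 3]) -> 3  [called from gauge_drift, line 31]
  count_flags([9, 9, 7, 8, 12, 4, 3], 7) -> 4  [called from gauge_drift, line 32]
  pack_ledger(3, 4) -> 3  [called from gauge_drift, line 33]
  gauge_drift([9, 9, 7, 8, 12, 4, 3], 7) -> 3  [called from main, line 38]
Origin of each log line:
  1: logged in gauge_drift at line 30
  2: logged in tally_events at line 2
  3: logged in tally_events at line 7
  4: logged in count_flags at line 11
  5-11: logged in count_flags at line 16
  12: logged in count_flags at line 17
  13: logged in pack_ledger at line 21
  14: logged in main at line 39
A correct fix: line 23: replace `>` with `<`.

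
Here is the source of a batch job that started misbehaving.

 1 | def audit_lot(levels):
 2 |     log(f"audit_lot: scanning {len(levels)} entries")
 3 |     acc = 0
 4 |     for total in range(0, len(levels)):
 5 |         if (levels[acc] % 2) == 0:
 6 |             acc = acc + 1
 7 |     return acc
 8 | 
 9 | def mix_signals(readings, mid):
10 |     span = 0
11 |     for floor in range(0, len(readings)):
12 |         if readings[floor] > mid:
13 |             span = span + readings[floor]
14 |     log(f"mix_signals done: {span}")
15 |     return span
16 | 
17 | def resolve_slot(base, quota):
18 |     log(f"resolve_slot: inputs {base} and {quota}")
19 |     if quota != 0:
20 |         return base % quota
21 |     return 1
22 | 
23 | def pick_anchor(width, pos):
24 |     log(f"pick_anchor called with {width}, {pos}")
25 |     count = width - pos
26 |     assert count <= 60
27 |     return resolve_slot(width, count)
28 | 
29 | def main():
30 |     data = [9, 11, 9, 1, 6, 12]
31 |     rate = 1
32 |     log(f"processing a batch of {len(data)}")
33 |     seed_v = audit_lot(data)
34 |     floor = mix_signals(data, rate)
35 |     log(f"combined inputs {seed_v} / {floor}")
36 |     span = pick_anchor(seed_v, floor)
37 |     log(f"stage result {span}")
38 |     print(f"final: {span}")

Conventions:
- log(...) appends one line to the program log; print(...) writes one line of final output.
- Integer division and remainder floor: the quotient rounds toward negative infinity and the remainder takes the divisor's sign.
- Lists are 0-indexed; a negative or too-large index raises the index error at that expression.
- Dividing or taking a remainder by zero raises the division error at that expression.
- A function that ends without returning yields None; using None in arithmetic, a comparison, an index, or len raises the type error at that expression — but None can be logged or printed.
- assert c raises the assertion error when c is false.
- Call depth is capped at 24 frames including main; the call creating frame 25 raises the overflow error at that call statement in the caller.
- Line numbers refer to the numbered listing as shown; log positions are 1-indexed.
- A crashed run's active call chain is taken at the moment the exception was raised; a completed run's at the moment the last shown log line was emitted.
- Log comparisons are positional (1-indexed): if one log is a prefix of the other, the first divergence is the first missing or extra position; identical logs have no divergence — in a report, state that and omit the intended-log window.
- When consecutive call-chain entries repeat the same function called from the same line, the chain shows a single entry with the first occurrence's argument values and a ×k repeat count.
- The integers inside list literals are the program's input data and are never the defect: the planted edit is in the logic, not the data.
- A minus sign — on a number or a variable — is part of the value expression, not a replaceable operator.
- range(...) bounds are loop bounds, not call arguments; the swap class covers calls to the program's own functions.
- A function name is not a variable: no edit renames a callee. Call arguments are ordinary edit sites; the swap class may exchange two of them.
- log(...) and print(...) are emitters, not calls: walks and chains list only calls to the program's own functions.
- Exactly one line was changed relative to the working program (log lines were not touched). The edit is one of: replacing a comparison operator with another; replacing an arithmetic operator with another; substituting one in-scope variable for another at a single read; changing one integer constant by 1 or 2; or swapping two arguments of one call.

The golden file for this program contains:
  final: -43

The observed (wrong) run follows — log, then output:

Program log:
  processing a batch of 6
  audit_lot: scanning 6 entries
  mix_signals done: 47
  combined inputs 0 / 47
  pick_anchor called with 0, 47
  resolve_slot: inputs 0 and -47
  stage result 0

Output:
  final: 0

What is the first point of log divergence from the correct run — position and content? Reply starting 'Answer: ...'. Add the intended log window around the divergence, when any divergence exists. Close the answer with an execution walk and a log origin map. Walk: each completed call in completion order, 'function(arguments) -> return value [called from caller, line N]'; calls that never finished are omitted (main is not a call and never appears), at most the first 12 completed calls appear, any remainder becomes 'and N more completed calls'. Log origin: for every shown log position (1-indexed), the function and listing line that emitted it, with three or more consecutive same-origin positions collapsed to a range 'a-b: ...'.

Answer: at position 4 the run shows 'combined inputs 0 / 47' where the working version logs 'combined inputs 2 / 47'.
Intended log window:
  2: audit_lot: scanning 6 entries
  3: mix_signals done: 47
  4: combined inputs 2 / 47
  5: pick_anchor called with 2, 47
Execution walk:
  audit_lot([9, 11, 9, 1, 6, 12]) -> 0  [called from main, line 33]
  mix_signals([9, 11, 9, 1, 6, 12], 1) -> 47  [called from main, line 34]
  resolve_slot(0, -47) -> 0  [called from pick_anchor, line 27]
  pick_anchor(0, 47) -> 0  [called from main, line 36]
Log origins:
  1: from main, line 32
  2: from audit_lot, line 2
  3: from mix_signals, line 14
  4: from main, line 35
  5: from pick_anchor, line 24
  6: from resolve_slot, line 18
  7: from main, line 37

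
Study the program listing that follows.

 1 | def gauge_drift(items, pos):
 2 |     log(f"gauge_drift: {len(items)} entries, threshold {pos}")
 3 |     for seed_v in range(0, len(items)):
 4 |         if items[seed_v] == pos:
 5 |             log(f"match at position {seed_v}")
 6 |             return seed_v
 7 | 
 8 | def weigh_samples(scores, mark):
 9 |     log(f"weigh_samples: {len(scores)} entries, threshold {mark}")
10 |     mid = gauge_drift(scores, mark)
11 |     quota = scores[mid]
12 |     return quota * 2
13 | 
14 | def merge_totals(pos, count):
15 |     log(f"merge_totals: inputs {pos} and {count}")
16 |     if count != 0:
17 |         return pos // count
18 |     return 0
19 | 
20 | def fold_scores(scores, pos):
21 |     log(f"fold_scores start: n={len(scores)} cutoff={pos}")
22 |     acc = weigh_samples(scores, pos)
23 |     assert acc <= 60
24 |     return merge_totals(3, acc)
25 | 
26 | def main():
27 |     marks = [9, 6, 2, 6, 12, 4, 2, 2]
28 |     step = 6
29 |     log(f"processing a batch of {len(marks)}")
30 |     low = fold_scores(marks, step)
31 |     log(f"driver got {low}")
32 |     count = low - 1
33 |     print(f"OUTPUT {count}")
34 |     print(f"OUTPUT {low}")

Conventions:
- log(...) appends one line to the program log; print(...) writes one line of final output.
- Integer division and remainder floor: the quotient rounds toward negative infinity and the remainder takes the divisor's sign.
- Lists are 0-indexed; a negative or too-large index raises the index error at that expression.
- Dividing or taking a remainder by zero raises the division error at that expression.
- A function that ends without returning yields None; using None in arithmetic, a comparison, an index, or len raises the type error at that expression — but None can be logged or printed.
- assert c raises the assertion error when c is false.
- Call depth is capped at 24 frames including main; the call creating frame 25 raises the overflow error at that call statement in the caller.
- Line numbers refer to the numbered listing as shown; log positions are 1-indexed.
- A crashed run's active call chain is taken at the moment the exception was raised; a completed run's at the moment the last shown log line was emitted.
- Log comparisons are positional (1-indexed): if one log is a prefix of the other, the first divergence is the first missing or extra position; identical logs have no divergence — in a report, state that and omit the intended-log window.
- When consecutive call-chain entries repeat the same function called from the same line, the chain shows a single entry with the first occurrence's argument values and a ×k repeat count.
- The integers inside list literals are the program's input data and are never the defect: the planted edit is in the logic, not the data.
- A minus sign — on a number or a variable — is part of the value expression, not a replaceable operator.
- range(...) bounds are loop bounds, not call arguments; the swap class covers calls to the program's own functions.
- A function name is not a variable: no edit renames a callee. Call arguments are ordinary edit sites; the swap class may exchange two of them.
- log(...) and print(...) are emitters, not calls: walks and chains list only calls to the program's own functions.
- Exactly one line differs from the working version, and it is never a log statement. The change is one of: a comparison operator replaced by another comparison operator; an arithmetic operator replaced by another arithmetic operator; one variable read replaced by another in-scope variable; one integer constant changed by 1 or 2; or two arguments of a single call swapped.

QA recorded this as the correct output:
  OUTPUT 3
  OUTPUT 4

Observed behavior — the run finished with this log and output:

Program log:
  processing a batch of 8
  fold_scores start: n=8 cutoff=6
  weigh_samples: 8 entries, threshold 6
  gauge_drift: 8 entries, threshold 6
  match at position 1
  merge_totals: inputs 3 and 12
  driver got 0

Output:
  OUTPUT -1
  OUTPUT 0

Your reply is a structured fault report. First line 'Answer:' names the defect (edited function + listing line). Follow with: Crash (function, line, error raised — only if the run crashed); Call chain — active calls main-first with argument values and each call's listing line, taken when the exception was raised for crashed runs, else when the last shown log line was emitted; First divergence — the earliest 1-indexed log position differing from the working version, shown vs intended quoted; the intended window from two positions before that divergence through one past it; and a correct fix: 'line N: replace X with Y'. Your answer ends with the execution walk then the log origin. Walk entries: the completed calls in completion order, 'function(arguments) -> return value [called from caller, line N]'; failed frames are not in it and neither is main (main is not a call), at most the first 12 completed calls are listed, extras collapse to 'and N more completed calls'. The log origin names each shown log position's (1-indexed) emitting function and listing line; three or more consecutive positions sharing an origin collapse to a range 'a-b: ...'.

Answer: the defect is in fold_scores at line 24.
Core observation: The earliest visible damage is log position 6 — 'merge_totals: inputs 3 and 12' rather than the intended 'merge_totals: inputs 12 and 3'.
Call chain: main.
First divergence: position 6 — shown 'merge_totals: inputs 3 and 12', intended 'merge_totals: inputs 12 and 3'.
Intended log window:
  4: gauge_drift: 8 entries, threshold 6
  5: match at position 1
  6: merge_totals: inputs 12 and 3
  7: driver got 4
Execution walk:
  gauge_drift([9, 6, 2, 6, 12, 4, 2, 2], 6) -> 1  [called from weigh_samples, line 10]
  weigh_samples([9, 6, 2, 6, 12, 4, 2, 2], 6) -> 12  [called from fold_scores, line 22]
  merge_totals(3, 12) -> 0  [called from fold_scores, line 24]
  fold_scores([9, 6, 2, 6, 12, 4, 2, 2], 6) -> 0  [called from main, line 30]
Log line origins:
  1: emitted by main (line 29)
  2: emitted by fold_scores (line 21)
  3: emitted by weigh_samples (line 9)
  4: emitted by gauge_drift (line 2)
  5: emitted by gauge_drift (line 5)
  6: emitted by merge_totals (line 15)
  7: emitted by main (line 31)
A correct fix: line 24: replace `merge_totals(3, acc)` with `merge_totals(acc, 3)`.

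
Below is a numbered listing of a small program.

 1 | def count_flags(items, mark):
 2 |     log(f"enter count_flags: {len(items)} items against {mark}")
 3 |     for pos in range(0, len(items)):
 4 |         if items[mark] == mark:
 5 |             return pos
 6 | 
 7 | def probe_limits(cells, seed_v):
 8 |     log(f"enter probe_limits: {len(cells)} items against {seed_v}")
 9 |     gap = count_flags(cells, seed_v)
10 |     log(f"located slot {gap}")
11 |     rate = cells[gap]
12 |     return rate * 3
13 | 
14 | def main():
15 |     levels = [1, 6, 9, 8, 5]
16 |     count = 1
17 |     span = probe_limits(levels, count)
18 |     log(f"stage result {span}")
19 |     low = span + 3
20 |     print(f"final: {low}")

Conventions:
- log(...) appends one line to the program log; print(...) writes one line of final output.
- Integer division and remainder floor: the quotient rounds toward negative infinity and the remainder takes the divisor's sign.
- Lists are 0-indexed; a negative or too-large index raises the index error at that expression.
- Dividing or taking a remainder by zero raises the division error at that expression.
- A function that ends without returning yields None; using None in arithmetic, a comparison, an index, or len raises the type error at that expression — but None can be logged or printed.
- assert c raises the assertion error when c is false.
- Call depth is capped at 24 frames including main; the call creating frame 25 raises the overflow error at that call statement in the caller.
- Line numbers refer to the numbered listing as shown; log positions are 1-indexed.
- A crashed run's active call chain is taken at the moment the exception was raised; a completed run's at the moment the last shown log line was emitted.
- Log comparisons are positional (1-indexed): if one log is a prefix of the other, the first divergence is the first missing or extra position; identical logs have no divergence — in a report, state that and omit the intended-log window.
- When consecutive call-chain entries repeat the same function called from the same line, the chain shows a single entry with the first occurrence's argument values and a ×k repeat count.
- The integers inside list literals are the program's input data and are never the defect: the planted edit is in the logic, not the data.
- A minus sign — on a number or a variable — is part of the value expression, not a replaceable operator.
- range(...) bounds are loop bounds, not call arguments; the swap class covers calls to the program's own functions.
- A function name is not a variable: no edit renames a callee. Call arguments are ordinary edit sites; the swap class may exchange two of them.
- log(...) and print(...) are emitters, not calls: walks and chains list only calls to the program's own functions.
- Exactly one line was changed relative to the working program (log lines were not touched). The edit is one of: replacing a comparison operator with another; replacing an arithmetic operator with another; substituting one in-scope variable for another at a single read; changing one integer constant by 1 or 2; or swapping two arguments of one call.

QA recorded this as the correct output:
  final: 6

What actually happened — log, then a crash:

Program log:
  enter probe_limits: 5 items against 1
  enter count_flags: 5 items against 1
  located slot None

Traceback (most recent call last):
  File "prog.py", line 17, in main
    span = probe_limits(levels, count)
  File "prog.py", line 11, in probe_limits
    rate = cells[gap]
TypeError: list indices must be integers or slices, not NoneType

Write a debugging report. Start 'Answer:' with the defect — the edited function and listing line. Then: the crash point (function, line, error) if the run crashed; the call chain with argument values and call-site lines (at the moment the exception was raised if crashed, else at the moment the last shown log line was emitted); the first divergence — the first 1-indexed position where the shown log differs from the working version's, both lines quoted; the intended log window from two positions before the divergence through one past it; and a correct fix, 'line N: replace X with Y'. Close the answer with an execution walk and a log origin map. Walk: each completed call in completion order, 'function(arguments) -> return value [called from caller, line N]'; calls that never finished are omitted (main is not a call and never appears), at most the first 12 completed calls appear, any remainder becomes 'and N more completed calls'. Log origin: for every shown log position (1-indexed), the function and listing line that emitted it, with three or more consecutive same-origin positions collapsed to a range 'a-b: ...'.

Answer: the defect is in count_flags at line 4.
Core observation: At log position 3 the runs split — shown 'located slot None', but the working version logs 'located slot 0'.
Crash: probe_limits, line 11, TypeError.
Call chain: main -> probe_limits([1, 6, 9, 8, 5], 1) (called at line 17).
First divergence: position 3; shown 'located slot None' vs intended 'located slot 0'.
Intended log window:
  1: enter probe_limits: 5 items against 1
  2: enter count_flags: 5 items against 1
  3: located slot 0
  4: stage result 3
Execution walk:
  count_flags([1, 6, 9, 8, 5], 1) -> None  [called from probe_limits, line 9]
Log origins:
  1: emitted by probe_limits (line 8)
  2: emitted by count_flags (line 2)
  3: emitted by probe_limits (line 10)
A correct fix: line 4: replace `items[mark]` with `items[pos]`.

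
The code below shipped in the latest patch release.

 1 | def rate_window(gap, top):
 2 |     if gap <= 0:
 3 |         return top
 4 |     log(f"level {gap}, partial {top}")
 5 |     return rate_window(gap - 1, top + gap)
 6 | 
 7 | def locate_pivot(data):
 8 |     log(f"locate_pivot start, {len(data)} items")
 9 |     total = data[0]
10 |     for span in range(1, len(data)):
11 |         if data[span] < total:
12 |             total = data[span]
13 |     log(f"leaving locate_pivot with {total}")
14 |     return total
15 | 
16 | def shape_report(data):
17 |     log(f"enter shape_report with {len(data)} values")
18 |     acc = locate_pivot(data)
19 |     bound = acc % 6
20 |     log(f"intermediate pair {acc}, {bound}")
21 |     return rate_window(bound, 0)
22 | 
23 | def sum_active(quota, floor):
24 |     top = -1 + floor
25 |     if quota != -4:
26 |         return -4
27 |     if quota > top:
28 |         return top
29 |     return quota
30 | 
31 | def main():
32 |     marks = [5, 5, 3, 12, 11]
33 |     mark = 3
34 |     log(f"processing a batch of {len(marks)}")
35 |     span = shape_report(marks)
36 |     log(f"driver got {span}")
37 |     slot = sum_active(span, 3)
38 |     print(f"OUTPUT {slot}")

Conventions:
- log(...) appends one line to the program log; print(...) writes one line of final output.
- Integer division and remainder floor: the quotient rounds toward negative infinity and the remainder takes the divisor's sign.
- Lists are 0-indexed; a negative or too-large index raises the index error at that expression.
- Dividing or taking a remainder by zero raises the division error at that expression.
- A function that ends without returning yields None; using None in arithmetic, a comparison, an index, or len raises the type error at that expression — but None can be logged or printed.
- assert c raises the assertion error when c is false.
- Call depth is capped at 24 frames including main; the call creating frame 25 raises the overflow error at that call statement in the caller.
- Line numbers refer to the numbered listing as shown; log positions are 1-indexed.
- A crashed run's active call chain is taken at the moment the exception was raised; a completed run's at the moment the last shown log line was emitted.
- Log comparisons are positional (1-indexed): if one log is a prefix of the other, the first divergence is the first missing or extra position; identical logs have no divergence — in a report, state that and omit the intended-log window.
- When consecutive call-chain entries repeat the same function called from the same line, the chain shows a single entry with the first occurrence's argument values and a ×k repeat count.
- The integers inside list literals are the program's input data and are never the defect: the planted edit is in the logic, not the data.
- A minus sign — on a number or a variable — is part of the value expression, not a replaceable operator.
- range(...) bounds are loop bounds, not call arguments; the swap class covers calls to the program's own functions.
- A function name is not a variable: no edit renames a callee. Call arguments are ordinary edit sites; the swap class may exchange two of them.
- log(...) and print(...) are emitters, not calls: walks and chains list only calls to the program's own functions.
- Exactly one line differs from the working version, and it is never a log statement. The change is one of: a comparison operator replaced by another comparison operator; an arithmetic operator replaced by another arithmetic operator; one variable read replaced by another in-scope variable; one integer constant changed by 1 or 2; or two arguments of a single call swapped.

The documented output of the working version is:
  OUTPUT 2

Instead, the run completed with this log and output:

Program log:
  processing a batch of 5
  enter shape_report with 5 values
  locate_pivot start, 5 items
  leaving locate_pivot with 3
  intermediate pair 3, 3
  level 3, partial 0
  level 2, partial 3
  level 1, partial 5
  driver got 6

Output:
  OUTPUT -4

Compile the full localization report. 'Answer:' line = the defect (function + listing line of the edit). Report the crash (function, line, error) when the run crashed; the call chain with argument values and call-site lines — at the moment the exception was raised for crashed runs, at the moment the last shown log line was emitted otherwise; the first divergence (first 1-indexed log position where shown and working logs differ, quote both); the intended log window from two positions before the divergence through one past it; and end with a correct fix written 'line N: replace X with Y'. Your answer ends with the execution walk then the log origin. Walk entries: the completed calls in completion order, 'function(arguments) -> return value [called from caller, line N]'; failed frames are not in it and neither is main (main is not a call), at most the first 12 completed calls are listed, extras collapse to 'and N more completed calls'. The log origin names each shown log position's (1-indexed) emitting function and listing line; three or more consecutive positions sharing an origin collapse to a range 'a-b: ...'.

Answer: the defect is in sum_active at line 25.
Key observation: No log line changed; the fault shows up purely in the output.
Call chain: main.
First divergence: none — the logs agree in full.
Execution walk:
  locate_pivot([5, 5, 3, 12, 11]) -> 3  [called from shape_report, line 18]
  rate_window(0, 6) -> 6  [called from rate_window, line 5]
  rate_window(1, 5) -> 6  [called from rate_window, line 5]
  rate_window(2, 3) -> 6  [called from rate_window, line 5]
  rate_window(3, 0) -> 6  [called from shape_report, line 21]
  shape_report([5, 5, 3, 12, 11]) -> 6  [called from main, line 35]
  sum_active(6, 3) -> -4  [called from main, line 37]
Log origin:
  1: logged in main at line 34
  2: logged in shape_report at line 17
  3: logged in locate_pivot at line 8
  4: logged in locate_pivot at line 13
  5: logged in shape_report at line 20
  6-8: logged in rate_window at line 4
  9: logged in main at line 36
A correct fix: line 25: replace `!=` with `<`.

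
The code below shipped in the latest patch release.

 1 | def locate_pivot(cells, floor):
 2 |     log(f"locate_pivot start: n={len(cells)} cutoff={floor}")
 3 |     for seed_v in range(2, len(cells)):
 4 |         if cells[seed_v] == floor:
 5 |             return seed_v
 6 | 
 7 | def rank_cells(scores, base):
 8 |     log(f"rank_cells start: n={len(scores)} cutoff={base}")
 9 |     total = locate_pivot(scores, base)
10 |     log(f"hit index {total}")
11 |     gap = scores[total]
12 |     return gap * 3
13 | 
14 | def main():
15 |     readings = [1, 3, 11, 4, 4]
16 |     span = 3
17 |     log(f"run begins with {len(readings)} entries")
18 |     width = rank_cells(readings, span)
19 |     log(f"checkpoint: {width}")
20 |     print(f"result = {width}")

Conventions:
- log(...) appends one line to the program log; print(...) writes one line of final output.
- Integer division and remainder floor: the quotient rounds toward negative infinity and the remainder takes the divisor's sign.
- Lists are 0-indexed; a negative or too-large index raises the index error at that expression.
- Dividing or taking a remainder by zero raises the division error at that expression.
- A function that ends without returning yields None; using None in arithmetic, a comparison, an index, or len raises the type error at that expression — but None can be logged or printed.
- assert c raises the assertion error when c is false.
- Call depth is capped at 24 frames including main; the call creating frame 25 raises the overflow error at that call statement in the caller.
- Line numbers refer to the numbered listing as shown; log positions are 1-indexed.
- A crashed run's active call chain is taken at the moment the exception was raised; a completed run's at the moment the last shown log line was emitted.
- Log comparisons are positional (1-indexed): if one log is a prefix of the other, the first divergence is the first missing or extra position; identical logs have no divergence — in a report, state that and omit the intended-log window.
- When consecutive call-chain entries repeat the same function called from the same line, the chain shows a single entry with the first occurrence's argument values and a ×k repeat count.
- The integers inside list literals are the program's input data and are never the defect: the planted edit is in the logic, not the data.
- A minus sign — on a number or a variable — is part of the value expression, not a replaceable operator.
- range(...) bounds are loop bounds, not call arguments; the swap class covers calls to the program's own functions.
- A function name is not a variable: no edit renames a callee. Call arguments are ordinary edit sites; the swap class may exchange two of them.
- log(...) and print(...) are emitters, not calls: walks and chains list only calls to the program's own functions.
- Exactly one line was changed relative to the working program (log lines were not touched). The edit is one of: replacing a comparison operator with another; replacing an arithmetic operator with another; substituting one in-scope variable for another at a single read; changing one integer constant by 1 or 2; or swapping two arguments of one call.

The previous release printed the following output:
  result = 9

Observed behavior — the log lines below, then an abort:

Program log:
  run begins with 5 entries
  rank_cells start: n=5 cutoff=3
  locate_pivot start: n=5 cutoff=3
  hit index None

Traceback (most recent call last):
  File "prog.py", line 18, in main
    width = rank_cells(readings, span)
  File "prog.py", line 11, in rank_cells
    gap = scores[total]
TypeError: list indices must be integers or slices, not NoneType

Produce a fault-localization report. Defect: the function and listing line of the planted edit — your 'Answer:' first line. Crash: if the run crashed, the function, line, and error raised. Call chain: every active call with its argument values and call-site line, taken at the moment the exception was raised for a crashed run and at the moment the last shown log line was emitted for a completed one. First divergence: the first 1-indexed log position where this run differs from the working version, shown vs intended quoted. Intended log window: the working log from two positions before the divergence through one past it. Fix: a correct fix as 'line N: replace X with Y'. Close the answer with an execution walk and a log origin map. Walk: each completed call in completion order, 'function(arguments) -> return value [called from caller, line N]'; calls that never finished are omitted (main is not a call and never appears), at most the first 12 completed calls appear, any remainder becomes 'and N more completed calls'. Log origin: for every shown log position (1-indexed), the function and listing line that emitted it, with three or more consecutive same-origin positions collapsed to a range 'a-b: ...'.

Answer: the defect is in locate_pivot at line 3.
Key observation: The log first diverges at position 4: the faulty run prints 'hit index None' where the working version prints 'hit index 1'.
Crash: rank_cells, line 11, TypeError.
Call chain: main -> rank_cells([1, 3, 11, 4, 4], 3) (called at line 18).
First divergence: position 4; shown 'hit index None' vs intended 'hit index 1'.
Intended log window:
  2: rank_cells start: n=5 cutoff=3
  3: locate_pivot start: n=5 cutoff=3
  4: hit index 1
  5: checkpoint: 9
Execution walk:
  locate_pivot([1, 3, 11, 4, 4], 3) -> None  [called from rank_cells, line 9]
Origin of each log line:
  1: from main, line 17
  2: from rank_cells, line 8
  3: from locate_pivot, line 2
  4: from rank_cells, line 10
A correct fix: line 3: replace `2` with `0`.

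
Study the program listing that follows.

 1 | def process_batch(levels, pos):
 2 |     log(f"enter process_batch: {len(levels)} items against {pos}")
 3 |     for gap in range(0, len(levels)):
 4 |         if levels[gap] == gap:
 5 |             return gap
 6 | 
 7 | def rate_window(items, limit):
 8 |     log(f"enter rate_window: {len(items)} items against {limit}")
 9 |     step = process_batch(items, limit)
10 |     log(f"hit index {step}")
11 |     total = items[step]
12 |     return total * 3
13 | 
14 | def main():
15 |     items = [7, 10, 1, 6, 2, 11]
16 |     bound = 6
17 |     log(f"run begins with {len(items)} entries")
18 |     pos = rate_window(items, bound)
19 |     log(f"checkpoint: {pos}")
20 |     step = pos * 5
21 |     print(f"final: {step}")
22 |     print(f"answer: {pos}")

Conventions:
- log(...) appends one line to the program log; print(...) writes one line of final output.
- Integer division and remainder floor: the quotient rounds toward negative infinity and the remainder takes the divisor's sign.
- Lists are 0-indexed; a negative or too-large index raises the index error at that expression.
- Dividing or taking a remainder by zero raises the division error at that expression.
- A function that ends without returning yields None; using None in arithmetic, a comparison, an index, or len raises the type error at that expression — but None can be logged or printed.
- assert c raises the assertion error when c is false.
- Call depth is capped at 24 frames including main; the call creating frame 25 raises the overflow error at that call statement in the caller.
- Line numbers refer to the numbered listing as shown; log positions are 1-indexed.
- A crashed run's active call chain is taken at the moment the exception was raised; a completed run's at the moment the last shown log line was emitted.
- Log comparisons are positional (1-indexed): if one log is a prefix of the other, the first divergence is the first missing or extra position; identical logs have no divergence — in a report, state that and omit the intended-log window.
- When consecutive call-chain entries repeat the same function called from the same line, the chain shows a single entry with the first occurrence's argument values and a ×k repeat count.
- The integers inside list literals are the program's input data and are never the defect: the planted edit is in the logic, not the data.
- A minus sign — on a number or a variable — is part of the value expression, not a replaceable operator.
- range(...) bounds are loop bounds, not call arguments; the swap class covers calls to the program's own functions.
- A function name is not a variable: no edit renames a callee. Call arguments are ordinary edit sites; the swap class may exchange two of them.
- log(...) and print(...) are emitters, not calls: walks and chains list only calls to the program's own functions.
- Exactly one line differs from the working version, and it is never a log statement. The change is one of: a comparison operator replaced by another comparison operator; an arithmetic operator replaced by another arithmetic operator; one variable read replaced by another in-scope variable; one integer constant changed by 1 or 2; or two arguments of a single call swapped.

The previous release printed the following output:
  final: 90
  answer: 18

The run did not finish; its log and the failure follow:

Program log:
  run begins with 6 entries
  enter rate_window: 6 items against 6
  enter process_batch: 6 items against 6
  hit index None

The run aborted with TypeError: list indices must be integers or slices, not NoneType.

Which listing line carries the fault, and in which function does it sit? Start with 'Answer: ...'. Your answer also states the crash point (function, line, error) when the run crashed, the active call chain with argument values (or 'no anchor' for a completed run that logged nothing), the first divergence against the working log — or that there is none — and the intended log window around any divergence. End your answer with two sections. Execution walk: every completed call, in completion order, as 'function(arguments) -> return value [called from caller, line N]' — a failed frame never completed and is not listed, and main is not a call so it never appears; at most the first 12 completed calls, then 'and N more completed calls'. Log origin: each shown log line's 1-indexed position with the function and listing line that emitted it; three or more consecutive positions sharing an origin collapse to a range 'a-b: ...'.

Answer: the defect is in process_batch at line 4.
The tell: Position 4 is the first bad log line: 'hit index None' should read 'hit index 3'.
Crash: rate_window, line 11, TypeError.
Call chain: main -> rate_window([7, 10, 1, 6, 2, 11], 6) (called at line 18).
First divergence: at position 4 the run shows 'hit index None' where the working version logs 'hit index 3'.
Intended log window:
  2: enter rate_window: 6 items against 6
  3: enter process_batch: 6 items against 6
  4: hit index 3
  5: checkpoint: 18
Execution walk:
  process_batch([7, 10, 1, 6, 2, 11], 6) -> None  [called from rate_window, line 9]
Log origins:
  1 — main, line 17
  2 — rate_window, line 8
  3 — process_batch, line 2
  4 — rate_window, line 10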